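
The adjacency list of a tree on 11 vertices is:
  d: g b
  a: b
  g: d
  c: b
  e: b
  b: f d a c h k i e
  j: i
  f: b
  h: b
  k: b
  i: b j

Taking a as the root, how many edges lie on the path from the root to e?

2

Path from a to e: a–b–e, which has 2 edges.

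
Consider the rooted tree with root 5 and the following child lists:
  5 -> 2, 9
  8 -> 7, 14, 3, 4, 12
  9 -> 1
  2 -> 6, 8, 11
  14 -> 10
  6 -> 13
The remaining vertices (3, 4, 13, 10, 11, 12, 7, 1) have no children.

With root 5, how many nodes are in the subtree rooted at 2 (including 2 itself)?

Descendants of 2 (including itself): 2, 8, 6, 11, 14, 4, 7, 3, 12, 13, 10. That's 11.

11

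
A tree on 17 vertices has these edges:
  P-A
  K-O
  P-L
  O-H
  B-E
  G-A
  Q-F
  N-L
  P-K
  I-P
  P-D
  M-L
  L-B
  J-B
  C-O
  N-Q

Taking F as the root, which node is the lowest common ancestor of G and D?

P

Path G→root: G A P L N Q F; path D→root: D P L N Q F.
First common node: P.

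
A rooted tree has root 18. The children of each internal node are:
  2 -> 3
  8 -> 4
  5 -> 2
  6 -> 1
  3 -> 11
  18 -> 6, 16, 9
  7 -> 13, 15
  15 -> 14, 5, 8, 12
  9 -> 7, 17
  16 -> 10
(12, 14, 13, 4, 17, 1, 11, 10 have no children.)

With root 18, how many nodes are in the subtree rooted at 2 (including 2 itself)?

The subtree rooted at 2 contains: 2, 3, 11 — 3 nodes.

3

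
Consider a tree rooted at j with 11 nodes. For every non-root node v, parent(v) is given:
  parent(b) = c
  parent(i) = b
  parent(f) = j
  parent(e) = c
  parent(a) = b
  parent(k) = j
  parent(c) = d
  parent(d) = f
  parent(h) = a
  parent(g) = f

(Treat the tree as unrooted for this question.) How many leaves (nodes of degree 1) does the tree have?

5

Degree-1 nodes: e, g, h, i, k — 5 of them.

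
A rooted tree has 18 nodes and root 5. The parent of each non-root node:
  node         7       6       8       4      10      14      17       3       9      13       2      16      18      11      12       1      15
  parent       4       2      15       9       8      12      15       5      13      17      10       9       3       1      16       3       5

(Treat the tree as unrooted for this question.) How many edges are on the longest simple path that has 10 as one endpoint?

Distances from 10 peak at 8, attained at 14.
10-8-15-17-13-9-16-12-14

8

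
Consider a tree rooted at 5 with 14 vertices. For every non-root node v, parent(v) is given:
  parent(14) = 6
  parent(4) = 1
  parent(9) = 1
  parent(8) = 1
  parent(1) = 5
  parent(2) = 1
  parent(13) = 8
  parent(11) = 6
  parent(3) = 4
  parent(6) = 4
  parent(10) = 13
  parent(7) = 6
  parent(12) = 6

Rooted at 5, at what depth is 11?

4

5 – 1 – 4 – 6 – 11 — 4 edges.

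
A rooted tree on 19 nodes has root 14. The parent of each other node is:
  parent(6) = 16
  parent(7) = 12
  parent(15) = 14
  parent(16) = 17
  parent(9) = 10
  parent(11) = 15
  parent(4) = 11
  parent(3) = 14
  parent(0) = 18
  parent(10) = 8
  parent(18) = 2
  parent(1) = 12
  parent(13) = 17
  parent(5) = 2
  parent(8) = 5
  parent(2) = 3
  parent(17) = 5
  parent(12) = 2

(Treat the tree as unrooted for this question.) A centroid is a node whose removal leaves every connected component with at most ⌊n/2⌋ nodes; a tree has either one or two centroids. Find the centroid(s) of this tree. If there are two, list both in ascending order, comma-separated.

If 2 is removed the pieces have sizes 8, 5, 3, 2, all ≤ ⌊19/2⌋ = 9.
Every other node leaves some component of size > 9, so the centroid is unique.

2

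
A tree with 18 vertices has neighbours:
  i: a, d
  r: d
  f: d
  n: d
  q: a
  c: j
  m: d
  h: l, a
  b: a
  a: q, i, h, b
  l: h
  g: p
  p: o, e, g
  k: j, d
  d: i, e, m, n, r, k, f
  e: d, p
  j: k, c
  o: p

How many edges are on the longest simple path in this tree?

BFS from g reaches l last, at distance 7; BFS from l confirms no node is farther.
Path: g–p–e–d–i–a–h–l.

7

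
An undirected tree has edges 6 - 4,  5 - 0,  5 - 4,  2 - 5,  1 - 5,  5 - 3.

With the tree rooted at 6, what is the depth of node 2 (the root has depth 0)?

3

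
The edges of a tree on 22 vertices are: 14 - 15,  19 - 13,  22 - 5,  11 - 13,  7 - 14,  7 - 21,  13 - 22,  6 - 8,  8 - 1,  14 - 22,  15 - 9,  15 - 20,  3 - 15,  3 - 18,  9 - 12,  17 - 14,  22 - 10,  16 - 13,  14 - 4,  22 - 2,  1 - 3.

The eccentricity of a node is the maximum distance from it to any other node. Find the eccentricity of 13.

The node farthest from 13 is 6, via 13 – 22 – 14 – 15 – 3 – 1 – 8 – 6 — 7 edges.

7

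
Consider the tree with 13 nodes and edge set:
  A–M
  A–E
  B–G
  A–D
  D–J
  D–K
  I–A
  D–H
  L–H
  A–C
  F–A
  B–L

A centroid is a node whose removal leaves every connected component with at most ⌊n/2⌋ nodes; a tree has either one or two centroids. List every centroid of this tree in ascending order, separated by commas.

D

Delete D: the remaining components have sizes 6, 4, 1, 1. Max 6 ≤ 6, so D is a centroid.
Every other node leaves some component of size > 6, so the centroid is unique.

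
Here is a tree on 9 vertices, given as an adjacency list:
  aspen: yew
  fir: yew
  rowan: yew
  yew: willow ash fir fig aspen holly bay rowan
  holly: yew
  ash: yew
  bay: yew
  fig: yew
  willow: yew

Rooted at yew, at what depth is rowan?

yew → rowan — 1 edges.

1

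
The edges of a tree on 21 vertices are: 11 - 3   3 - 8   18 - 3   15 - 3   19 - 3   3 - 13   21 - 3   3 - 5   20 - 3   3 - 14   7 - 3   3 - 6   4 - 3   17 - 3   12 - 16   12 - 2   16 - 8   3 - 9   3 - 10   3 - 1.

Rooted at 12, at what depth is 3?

Path from 12 to 3: 12–16–8–3, which has 3 edges.

3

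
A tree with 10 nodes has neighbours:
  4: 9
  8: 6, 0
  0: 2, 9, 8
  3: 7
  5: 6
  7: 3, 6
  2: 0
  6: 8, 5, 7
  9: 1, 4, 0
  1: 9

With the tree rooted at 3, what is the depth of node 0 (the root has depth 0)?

Path from 3 to 0: 3 → 7 → 6 → 8 → 0, which has 4 edges.

4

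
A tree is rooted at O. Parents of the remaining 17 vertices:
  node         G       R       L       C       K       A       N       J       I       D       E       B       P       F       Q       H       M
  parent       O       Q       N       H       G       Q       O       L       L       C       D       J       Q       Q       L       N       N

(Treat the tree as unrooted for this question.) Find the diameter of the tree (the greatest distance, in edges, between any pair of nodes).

7

Starting from E, a farthest node is A at distance 7.
One longest path: E–D–C–H–N–L–Q–A.
So the diameter is 7.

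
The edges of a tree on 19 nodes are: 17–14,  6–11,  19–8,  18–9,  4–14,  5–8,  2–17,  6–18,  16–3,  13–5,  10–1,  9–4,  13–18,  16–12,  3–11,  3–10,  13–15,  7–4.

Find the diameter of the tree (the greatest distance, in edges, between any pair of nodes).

10

BFS from 2 reaches 12 last, at distance 10; BFS from 12 confirms no node is farther.
Path: 2-17-14-4-9-18-6-11-3-16-12.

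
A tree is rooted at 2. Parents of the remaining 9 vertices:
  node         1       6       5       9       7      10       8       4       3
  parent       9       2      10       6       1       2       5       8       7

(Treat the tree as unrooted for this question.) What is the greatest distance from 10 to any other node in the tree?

The node farthest from 10 is 3, via 10-2-6-9-1-7-3 — 6 edges.

6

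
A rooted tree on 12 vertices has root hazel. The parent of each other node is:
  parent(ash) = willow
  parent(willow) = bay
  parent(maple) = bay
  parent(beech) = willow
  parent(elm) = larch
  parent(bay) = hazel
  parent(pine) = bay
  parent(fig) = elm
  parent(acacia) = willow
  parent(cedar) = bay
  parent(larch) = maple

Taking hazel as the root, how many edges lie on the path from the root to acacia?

Climbing from acacia to the root: acacia → willow → bay → hazel. That's 3 steps.

3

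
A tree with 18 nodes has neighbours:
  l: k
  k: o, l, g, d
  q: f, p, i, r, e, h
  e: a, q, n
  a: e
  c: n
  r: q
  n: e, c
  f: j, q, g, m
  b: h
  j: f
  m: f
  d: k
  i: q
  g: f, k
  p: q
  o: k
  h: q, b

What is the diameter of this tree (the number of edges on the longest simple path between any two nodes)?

7

A longest path is d – k – g – f – q – e – n – c, with 7 edges.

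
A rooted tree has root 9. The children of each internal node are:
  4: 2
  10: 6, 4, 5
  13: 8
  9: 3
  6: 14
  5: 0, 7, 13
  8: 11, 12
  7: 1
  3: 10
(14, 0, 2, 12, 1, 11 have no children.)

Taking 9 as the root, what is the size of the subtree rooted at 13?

The subtree rooted at 13 contains: 13, 8, 12, 11 — 4 nodes.

4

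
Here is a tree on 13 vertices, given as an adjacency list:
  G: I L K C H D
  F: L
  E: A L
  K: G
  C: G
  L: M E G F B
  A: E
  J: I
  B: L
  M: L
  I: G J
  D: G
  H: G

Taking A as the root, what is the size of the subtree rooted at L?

L's subtree: {L, G, M, F, B, C, I, K, D, H, J}, size 11.

11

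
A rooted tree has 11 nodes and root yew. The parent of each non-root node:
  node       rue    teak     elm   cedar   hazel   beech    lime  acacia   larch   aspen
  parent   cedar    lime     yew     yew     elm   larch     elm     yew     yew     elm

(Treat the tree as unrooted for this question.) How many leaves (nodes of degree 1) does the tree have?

Degree-1 nodes: acacia, aspen, beech, hazel, rue, teak — 6 of them.

6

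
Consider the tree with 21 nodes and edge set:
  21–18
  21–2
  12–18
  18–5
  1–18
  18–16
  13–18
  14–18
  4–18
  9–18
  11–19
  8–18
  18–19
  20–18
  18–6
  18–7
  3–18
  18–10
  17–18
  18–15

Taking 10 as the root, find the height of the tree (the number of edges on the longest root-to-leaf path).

3

The longest root-to-leaf path is 10–18–21–2 (3 edges).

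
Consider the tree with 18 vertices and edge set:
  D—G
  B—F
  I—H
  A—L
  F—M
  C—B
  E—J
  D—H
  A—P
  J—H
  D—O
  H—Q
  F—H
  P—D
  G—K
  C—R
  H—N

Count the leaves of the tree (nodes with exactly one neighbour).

The leaves are E, I, K, L, M, N, O, Q, R.
That is 9 leaves.

9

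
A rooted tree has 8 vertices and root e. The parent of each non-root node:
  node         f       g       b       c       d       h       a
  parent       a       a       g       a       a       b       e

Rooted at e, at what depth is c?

2

Climbing from c to the root: c–a–e. That's 2 steps.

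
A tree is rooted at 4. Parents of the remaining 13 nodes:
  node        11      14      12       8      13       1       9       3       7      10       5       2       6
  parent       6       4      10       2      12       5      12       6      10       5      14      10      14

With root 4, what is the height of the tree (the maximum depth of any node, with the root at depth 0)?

5

A deepest node is 13, reached by 4-14-5-10-12-13.
That path has 5 edges, so the height is 5.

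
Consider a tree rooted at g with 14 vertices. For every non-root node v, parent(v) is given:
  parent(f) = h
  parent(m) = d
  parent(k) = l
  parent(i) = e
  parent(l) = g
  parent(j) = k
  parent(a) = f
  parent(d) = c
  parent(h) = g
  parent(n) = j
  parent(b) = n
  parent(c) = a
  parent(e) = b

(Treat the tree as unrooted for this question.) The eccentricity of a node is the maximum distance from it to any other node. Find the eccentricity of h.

8

The node farthest from h is i, via h – g – l – k – j – n – b – e – i — 8 edges.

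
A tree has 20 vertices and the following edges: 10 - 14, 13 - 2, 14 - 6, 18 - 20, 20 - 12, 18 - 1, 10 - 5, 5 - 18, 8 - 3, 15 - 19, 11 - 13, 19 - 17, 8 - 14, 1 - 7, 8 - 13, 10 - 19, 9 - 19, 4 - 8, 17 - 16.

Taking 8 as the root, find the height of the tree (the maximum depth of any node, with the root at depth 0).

6

12 sits deepest: 8 – 14 – 10 – 5 – 18 – 20 – 12 — 6 edges from the root.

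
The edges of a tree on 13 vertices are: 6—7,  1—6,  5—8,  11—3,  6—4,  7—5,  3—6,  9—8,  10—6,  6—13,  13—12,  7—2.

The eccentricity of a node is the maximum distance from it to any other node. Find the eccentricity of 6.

4

A farthest node from 6 is 9.
The path 6-7-5-8-9 has 4 edges.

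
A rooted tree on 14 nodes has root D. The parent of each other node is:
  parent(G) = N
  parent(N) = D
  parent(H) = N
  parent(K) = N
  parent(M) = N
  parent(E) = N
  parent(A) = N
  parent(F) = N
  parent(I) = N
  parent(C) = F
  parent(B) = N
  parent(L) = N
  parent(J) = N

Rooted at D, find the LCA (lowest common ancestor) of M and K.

Path M→root: M N D; path K→root: K N D.
First common node: N.

N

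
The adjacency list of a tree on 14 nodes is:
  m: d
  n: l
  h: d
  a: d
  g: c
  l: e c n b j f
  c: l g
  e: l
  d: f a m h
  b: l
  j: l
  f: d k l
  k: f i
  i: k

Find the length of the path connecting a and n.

Walking from a: a–d–f–l–n. Length 4.

4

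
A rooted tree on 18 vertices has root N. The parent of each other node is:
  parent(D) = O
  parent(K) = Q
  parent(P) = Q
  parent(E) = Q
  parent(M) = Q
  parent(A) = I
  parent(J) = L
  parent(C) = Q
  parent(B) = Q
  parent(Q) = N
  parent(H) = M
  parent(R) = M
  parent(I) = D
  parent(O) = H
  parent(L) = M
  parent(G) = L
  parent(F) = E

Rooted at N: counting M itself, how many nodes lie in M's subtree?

10

Descendants of M (including itself): M, H, L, R, O, G, J, D, I, A. That's 10.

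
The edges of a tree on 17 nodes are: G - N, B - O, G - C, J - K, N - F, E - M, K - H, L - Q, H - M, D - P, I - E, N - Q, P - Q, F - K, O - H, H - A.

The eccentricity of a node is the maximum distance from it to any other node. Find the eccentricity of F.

5

A farthest node from F is I.
The path F-K-H-M-E-I has 5 edges.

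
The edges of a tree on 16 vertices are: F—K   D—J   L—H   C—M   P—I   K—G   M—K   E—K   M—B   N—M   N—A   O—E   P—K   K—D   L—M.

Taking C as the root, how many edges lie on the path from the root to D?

3

Path from C to D: C → M → K → D, which has 3 edges.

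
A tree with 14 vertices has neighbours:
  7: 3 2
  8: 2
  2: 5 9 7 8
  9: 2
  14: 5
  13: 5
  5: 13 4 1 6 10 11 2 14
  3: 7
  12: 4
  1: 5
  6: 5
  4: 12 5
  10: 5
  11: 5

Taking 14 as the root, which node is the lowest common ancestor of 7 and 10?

Path 7→root: 7 2 5 14; path 10→root: 10 5 14.
First common node: 5.

5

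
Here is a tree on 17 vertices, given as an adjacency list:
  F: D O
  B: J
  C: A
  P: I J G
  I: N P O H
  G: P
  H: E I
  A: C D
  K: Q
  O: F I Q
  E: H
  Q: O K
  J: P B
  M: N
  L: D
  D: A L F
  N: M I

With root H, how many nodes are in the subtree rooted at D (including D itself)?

4

D's subtree: {D, L, A, C}, size 4.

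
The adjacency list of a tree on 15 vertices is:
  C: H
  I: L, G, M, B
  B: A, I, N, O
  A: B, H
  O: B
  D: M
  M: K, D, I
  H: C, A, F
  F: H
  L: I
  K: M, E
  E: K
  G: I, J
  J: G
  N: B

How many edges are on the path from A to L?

3

Walking from A: A – B – I – L. Length 3.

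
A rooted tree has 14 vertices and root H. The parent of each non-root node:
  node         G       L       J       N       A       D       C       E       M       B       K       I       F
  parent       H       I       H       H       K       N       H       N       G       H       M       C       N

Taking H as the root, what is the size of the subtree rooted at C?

The subtree rooted at C contains: C, I, L — 3 nodes.

3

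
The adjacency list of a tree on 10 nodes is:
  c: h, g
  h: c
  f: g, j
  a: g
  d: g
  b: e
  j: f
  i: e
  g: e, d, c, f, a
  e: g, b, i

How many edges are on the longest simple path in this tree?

4

BFS from j reaches i last, at distance 4; BFS from i confirms no node is farther.
Path: j – f – g – e – i.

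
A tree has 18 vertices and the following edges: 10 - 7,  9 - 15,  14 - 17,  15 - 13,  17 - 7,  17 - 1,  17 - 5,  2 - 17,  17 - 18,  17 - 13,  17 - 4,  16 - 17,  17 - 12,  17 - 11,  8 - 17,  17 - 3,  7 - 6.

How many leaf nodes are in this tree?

14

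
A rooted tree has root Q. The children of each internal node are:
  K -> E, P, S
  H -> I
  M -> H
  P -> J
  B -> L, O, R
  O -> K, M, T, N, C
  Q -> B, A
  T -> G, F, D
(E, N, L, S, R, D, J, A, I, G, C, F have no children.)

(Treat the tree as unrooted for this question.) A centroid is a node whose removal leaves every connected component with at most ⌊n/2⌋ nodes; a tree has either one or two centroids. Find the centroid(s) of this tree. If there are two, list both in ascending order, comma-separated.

Delete O: the remaining components have sizes 5, 5, 4, 3, 1, 1. Max 5 ≤ 10, so O is a centroid.
Every other node leaves some component of size > 10, so the centroid is unique.

O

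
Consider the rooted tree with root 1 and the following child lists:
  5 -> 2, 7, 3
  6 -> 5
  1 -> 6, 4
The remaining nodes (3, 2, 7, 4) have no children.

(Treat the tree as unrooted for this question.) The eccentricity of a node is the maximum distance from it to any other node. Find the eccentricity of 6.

2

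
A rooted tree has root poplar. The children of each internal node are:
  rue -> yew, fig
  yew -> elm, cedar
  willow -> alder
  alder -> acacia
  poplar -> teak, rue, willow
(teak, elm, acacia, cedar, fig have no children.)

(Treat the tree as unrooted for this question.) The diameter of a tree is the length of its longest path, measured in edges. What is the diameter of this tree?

BFS from elm reaches acacia last, at distance 6; BFS from acacia confirms no node is farther.
Path: elm – yew – rue – poplar – willow – alder – acacia.

6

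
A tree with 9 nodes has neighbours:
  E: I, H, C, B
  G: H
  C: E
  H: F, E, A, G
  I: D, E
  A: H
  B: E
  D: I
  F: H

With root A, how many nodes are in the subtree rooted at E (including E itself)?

5

Descendants of E (including itself): E, I, C, B, D. That's 5.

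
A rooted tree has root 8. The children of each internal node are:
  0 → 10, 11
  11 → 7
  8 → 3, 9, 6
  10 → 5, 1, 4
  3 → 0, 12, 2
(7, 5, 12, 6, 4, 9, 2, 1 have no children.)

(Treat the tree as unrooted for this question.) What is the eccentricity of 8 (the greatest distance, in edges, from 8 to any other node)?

4

The node farthest from 8 is 1 (4, 7, 5 also at distance 4), via 8–3–0–10–1 — 4 edges.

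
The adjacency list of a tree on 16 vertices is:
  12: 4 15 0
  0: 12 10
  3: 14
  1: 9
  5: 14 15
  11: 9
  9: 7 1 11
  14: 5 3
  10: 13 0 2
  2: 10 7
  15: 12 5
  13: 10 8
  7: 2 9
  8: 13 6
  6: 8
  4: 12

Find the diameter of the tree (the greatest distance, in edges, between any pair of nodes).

10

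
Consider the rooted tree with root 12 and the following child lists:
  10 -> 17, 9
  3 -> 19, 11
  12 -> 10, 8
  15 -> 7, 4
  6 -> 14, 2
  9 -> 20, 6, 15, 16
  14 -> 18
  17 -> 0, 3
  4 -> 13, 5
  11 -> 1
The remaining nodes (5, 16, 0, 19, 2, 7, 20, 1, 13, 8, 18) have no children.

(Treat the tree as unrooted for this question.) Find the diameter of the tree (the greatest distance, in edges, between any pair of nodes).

8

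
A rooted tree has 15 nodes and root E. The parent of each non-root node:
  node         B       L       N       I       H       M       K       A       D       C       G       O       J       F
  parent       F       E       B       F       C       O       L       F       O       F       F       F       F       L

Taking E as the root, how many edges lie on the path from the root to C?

3

E – L – F – C — 3 edges.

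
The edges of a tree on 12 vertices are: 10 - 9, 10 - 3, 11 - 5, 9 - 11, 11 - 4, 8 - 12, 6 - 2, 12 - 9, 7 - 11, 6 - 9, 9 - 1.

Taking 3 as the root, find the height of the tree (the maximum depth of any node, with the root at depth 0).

The longest root-to-leaf path is 3–10–9–6–2 (4 edges).

4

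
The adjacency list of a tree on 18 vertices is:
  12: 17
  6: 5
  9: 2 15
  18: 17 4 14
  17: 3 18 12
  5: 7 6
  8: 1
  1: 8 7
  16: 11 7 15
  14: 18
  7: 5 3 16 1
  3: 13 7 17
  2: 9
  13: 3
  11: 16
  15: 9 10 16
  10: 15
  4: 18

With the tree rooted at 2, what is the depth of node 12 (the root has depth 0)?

7

2 – 9 – 15 – 16 – 7 – 3 – 17 – 12 — 7 edges.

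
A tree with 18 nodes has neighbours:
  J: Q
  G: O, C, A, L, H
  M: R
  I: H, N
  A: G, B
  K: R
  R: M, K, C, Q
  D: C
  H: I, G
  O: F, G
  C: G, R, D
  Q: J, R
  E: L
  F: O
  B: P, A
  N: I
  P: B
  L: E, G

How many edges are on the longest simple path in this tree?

7

BFS from N reaches J last, at distance 7; BFS from J confirms no node is farther.
Path: N – I – H – G – C – R – Q – J.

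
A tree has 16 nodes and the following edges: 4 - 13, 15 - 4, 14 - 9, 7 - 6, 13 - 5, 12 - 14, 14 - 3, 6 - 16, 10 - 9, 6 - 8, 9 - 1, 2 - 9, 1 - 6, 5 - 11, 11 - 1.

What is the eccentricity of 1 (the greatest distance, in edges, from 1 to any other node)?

Distances from 1 peak at 5, attained at 15.
1–11–5–13–4–15

5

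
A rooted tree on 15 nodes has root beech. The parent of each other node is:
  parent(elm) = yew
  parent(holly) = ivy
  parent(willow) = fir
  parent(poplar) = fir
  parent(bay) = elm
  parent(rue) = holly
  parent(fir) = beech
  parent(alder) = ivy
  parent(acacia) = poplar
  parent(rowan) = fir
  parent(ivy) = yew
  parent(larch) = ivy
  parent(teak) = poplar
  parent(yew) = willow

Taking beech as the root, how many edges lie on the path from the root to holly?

beech – fir – willow – yew – ivy – holly — 5 edges.

5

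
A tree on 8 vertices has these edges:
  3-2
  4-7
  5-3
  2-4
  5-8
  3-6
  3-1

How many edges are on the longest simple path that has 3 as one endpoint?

3

A farthest node from 3 is 7.
The path 3 – 2 – 4 – 7 has 3 edges.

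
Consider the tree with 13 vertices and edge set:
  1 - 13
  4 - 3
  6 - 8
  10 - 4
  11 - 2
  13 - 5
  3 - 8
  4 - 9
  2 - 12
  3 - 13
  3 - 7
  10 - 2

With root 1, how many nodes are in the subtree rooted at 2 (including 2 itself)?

2's subtree: {2, 11, 12}, size 3.

3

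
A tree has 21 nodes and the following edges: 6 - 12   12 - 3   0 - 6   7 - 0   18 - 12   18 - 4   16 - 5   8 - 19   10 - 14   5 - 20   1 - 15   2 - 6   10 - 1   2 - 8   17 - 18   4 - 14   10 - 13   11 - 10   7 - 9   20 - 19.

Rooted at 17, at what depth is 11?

5

Path from 17 to 11: 17–18–4–14–10–11, which has 5 edges.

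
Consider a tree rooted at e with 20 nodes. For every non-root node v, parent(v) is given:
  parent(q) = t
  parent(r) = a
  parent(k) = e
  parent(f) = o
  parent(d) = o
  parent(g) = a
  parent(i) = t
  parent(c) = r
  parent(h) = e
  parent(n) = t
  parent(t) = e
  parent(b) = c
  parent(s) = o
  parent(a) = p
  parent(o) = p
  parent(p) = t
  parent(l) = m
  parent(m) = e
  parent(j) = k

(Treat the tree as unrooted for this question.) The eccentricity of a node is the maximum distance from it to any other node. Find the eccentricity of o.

5

The node farthest from o is l (b, j also at distance 5), via o-p-t-e-m-l — 5 edges.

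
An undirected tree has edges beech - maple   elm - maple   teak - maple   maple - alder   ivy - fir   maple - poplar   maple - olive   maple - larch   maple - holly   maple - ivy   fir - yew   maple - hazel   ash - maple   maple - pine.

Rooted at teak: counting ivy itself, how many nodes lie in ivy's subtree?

ivy's subtree: {ivy, fir, yew}, size 3.

3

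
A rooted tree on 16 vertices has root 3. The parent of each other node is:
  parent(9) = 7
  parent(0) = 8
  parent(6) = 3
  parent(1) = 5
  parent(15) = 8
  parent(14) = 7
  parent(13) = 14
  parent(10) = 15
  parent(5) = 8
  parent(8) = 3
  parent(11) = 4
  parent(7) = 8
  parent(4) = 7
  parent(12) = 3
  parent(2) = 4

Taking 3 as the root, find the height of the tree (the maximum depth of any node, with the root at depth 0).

4

A deepest node is 11, reached by 3-8-7-4-11.
That path has 4 edges, so the height is 4.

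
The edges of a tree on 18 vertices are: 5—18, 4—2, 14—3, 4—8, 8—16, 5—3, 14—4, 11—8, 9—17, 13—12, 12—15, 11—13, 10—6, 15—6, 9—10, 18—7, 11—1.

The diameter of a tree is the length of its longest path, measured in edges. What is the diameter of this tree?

Starting from 17, a farthest node is 7 at distance 14.
One longest path: 17-9-10-6-15-12-13-11-8-4-14-3-5-18-7.
So the diameter is 14.

14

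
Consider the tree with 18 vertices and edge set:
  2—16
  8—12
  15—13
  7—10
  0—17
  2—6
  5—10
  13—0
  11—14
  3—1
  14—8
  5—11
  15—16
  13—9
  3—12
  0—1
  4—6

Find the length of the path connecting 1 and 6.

6

1–0–13–15–16–2–6: 6 edges.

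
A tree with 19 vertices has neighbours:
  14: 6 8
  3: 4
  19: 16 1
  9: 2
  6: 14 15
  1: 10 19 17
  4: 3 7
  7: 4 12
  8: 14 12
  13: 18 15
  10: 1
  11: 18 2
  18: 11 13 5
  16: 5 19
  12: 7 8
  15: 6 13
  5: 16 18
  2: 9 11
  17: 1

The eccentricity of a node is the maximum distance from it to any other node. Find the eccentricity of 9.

12

Distances from 9 peak at 12, attained at 3.
9–2–11–18–13–15–6–14–8–12–7–4–3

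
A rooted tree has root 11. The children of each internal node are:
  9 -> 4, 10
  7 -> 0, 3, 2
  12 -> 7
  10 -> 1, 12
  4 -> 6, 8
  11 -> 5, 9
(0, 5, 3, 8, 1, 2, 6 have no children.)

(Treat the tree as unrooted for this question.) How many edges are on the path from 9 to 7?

3

The path is 9–10–12–7, which has 3 edges.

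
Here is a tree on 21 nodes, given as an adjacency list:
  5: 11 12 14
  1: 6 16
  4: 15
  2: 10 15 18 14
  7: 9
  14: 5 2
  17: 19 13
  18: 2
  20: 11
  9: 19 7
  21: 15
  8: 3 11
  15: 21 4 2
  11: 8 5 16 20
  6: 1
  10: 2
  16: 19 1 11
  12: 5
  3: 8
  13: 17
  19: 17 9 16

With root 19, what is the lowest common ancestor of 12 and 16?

Path 12→root: 12 5 11 16 19; path 16→root: 16 19.
First common node: 16.

16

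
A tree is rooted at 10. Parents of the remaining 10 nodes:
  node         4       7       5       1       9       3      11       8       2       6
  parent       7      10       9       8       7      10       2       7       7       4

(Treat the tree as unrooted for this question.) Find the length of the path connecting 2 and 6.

Walking from 2: 2 - 7 - 4 - 6. Length 3.

3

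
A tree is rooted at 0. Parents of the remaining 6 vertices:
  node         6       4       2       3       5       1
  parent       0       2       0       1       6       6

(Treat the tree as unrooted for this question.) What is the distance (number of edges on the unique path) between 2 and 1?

3

Walking from 2: 2–0–6–1. Length 3.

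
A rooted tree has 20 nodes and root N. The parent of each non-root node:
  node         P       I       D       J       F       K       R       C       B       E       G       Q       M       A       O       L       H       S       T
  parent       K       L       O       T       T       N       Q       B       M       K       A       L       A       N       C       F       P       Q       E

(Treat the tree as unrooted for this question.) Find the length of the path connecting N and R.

Walking from N: N–K–E–T–F–L–Q–R. Length 7.

7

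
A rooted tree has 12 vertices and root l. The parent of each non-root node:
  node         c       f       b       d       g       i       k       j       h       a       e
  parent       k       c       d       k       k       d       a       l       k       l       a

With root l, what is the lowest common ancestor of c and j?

Path c→root: c k a l; path j→root: j l.
First common node: l.

l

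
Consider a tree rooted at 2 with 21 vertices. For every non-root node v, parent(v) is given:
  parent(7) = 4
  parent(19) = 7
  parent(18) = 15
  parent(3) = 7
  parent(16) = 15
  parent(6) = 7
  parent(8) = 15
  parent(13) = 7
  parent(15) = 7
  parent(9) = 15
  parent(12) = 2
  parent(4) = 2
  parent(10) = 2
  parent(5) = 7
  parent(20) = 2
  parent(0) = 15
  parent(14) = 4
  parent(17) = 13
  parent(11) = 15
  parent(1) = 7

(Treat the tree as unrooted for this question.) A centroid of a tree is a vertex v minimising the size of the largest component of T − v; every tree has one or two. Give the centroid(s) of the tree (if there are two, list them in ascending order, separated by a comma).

If 7 is removed the pieces have sizes 7, 6, 2, 1, 1, 1, 1, 1, all ≤ ⌊21/2⌋ = 10.
No neighbour of 7 does as well, so 7 is the unique centroid.

7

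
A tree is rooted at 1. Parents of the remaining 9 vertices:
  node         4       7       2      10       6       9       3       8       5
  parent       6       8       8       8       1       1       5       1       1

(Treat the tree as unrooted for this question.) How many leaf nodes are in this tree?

Exactly 6 nodes have a single neighbour: 2, 3, 4, 7, 9, 10.

6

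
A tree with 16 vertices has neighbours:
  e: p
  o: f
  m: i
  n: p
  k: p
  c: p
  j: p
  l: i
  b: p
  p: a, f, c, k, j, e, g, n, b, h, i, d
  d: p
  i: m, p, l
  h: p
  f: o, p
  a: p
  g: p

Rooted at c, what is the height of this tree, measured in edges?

3

A deepest node is l, reached by c–p–i–l.
That path has 3 edges, so the height is 3.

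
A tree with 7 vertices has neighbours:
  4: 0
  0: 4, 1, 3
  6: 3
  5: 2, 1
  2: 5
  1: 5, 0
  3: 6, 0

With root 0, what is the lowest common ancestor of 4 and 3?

0

4's ancestor chain is 4, 0 and 3's is 3, 0; they first meet at 0.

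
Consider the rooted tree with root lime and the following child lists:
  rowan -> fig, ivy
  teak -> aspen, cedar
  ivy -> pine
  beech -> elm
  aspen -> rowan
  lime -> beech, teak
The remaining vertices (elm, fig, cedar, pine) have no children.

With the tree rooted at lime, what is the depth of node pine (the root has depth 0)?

5

Path from lime to pine: lime–teak–aspen–rowan–ivy–pine, which has 5 edges.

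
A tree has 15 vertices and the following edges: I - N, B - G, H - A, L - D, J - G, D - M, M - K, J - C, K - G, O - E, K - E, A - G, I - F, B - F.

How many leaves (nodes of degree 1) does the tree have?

Degree-1 nodes: C, H, L, N, O — 5 of them.

5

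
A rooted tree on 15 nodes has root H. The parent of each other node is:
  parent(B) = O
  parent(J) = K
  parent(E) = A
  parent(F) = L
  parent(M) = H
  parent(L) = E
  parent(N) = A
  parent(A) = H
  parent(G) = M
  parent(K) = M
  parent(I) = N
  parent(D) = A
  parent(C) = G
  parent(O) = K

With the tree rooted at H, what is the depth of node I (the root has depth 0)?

3

Climbing from I to the root: I → N → A → H. That's 3 steps.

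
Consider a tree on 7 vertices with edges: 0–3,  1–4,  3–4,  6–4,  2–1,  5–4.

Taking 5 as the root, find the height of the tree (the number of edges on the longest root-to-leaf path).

3

A deepest node is 0, reached by 5 → 4 → 3 → 0.
That path has 3 edges, so the height is 3.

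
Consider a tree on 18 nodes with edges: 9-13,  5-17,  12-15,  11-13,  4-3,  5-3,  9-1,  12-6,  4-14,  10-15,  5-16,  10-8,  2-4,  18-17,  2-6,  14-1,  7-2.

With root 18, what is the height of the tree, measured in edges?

The longest root-to-leaf path is 18-17-5-3-4-2-6-12-15-10-8 (10 edges).

10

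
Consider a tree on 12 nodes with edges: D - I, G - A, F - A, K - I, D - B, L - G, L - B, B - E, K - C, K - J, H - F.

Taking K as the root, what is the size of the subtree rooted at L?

5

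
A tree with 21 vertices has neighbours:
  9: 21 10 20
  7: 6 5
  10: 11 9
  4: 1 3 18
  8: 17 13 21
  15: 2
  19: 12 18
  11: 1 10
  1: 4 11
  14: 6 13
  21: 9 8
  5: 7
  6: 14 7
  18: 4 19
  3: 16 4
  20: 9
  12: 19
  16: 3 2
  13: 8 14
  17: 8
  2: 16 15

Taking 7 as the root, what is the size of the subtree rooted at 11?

The subtree rooted at 11 contains: 11, 1, 4, 18, 3, 19, 16, 12, 2, 15 — 10 nodes.

10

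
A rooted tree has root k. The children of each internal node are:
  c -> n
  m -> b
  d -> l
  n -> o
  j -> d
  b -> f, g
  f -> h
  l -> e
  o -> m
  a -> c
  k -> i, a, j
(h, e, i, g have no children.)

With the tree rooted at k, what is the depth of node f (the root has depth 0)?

Climbing from f to the root: f–b–m–o–n–c–a–k. That's 7 steps.

7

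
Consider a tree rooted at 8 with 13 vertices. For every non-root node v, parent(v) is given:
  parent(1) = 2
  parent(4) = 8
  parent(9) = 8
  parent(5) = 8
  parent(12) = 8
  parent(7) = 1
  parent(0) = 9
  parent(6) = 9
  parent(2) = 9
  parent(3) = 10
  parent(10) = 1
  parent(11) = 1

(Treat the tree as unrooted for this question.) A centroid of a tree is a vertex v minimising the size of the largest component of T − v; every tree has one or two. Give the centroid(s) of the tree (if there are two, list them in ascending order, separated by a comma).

Removing 9 splits the tree into components of sizes 6, 4, 1, 1; the largest is 6 ≤ ⌊13/2⌋ = 6.
No neighbour of 9 does as well, so 9 is the unique centroid.

9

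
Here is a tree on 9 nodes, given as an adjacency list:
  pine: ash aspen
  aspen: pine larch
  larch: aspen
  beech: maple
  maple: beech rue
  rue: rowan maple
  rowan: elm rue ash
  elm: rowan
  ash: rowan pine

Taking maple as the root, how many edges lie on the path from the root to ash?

maple → rue → rowan → ash — 3 edges.

3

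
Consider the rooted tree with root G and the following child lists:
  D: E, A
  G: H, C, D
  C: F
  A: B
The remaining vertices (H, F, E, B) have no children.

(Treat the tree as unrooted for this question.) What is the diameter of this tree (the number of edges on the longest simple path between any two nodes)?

5

Starting from B, a farthest node is F at distance 5.
One longest path: B–A–D–G–C–F.
So the diameter is 5.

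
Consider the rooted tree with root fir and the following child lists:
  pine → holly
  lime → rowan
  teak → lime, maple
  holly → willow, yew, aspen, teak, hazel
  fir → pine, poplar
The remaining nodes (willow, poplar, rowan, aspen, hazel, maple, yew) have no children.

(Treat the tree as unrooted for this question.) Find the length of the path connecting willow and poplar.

The path is willow - holly - pine - fir - poplar, which has 4 edges.

4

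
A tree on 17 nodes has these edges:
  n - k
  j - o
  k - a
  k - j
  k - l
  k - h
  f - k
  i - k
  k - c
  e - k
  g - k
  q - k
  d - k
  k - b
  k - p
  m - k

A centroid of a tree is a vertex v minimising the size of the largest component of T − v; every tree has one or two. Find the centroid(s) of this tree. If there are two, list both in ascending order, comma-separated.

k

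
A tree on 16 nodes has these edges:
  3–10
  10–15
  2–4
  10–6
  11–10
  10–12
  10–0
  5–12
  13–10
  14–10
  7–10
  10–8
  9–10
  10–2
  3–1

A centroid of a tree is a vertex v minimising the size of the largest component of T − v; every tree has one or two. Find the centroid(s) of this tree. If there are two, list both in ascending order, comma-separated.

Delete 10: the remaining components have sizes 2, 2, 2, 1, 1, 1, 1, 1, 1, 1, 1, 1. Max 2 ≤ 8, so 10 is a centroid.
Every other node leaves some component of size > 8, so the centroid is unique.

10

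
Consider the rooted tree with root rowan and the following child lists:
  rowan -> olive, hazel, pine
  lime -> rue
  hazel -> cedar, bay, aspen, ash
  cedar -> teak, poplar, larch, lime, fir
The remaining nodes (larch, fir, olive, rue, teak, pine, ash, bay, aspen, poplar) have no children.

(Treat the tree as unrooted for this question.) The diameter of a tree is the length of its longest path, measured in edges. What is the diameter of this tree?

5

A longest path is rue–lime–cedar–hazel–rowan–pine, with 5 edges.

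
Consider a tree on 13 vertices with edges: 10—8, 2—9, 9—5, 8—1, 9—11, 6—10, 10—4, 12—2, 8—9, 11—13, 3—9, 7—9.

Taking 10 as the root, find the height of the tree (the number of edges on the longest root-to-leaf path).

4

The longest root-to-leaf path is 10 → 8 → 9 → 11 → 13 (4 edges).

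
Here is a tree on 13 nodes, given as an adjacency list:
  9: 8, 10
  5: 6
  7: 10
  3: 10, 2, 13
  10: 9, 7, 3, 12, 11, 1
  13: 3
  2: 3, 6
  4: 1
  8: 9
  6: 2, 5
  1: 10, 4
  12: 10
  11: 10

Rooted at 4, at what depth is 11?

3

4 → 1 → 10 → 11 — 3 edges.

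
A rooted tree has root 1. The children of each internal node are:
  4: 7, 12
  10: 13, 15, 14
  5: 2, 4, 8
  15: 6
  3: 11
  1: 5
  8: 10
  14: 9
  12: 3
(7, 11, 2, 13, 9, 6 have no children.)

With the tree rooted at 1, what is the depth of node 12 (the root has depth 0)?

3

Path from 1 to 12: 1 → 5 → 4 → 12, which has 3 edges.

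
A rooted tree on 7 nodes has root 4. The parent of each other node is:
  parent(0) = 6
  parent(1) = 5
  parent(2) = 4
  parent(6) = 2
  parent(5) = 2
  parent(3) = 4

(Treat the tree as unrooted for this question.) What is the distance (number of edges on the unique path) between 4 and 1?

3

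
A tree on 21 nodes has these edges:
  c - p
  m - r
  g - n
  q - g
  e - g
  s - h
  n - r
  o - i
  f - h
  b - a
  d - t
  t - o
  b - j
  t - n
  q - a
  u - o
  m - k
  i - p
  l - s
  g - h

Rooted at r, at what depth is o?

3

r – n – t – o — 3 edges.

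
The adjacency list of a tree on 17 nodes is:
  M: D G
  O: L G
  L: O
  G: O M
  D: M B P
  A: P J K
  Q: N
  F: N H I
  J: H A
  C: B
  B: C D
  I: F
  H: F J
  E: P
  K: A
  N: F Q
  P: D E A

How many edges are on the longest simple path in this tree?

11

A longest path is L–O–G–M–D–P–A–J–H–F–N–Q, with 11 edges.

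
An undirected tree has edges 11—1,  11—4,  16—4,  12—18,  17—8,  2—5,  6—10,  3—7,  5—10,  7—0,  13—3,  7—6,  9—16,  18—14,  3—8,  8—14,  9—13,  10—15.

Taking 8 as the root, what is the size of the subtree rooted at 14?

3

Descendants of 14 (including itself): 14, 18, 12. That's 3.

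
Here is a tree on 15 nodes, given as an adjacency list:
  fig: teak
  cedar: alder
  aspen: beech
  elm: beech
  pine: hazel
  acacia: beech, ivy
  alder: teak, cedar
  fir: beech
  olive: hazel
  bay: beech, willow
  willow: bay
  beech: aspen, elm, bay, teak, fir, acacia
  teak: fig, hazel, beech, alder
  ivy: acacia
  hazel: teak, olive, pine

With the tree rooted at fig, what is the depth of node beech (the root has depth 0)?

fig–teak–beech — 2 edges.

2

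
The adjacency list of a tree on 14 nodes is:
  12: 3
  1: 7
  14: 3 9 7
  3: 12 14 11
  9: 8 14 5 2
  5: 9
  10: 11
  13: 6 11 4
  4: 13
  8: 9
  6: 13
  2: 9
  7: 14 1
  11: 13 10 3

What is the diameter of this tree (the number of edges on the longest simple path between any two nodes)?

6

A longest path is 8-9-14-3-11-13-6, with 6 edges.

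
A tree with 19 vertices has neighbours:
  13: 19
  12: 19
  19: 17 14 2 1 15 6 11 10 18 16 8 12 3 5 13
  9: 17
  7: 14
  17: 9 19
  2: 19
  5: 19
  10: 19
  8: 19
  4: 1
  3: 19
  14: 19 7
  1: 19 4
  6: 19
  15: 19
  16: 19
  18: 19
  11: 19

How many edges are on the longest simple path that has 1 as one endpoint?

Distances from 1 peak at 3, attained at 9 (7 also at distance 3).
1 – 19 – 17 – 9

3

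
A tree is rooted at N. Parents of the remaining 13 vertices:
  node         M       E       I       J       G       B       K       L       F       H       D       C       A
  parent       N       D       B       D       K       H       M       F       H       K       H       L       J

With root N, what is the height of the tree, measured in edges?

6

A deepest node is C, reached by N → M → K → H → F → L → C.
That path has 6 edges, so the height is 6.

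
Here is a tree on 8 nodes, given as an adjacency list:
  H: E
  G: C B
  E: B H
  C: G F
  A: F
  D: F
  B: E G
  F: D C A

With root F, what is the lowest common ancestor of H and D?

Path H→root: H E B G C F; path D→root: D F.
First common node: F.

F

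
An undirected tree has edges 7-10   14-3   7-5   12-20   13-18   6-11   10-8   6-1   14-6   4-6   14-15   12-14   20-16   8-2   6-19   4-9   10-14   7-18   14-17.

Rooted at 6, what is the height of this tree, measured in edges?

5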